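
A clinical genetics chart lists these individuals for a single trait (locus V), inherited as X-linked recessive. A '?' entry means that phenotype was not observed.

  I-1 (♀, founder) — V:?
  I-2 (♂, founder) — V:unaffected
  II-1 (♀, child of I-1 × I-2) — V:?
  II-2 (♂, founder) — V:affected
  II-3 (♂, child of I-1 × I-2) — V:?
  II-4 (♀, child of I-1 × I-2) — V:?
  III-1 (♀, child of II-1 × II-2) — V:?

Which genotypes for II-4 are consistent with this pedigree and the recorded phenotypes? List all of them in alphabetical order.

II-4 ∈ {X^VX^V, X^VX^v}

V/I-1 ? ·: X^VX^V|X^VX^v|X^vX^v
V/I-2 un ·: X^VY
V/II-1 ? I-1×I-2: X^VX^V|X^VX^v
V/II-2 aff ·: X^vY
V/II-3 ? I-1×I-2: X^VY|X^vY
V/II-4 ? I-1×I-2: X^VX^V|X^VX^v
V/III-1 ? II-1×II-2: X^VX^v|X^vX^v
⇒ V over [I-1,I-2,II-1,II-2,II-3,II-4,III-1]: 15 consistent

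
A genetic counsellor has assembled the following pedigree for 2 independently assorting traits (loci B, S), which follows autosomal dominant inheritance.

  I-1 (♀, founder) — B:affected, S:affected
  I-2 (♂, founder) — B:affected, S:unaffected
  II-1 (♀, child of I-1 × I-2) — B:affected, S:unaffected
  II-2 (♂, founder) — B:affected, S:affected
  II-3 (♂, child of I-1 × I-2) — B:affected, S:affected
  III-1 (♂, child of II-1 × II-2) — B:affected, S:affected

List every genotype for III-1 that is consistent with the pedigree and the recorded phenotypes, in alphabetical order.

III-1 ∈ {BB Ss, Bb Ss}

B/I-1 aff ·: Bb|BB
B/I-2 aff ·: Bb|BB
B/II-1 aff I-1×I-2: Bb|BB
B/II-2 aff ·: Bb|BB
B/II-3 aff I-1×I-2: Bb|BB
B/III-1 aff II-1×II-2: Bb|BB
⇒ B over [I-1,I-2,II-1,II-2,II-3,III-1]: 45 consistent
S/I-1 aff ·: Ss
S/I-2 un ·: ss
S/II-1 un I-1×I-2: ss
S/II-2 aff ·: Ss|SS
S/II-3 aff I-1×I-2: Ss
S/III-1 aff II-1×II-2: Ss
⇒ S over [I-1,I-2,II-1,II-2,II-3,III-1]: 2 consistent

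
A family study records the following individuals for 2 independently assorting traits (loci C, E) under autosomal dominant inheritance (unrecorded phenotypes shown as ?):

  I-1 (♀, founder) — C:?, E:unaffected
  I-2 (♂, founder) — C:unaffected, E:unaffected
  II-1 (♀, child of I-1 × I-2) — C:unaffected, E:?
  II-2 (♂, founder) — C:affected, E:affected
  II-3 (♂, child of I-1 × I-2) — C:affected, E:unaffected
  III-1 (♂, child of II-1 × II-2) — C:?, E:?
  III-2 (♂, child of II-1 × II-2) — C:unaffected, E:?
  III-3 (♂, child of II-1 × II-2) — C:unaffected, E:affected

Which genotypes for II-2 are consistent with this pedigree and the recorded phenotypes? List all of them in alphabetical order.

II-2 ∈ {Cc EE, Cc Ee}

C/I-1 ? ·: Cc
C/I-2 un ·: cc
C/II-1 un I-1×I-2: cc
C/II-2 aff ·: Cc
C/II-3 aff I-1×I-2: Cc
C/III-1 ? II-1×II-2: cc|Cc
C/III-2 un II-1×II-2: cc
C/III-3 un II-1×II-2: cc
⇒ C over [I-1,I-2,II-1,II-2,II-3,III-1,III-2,III-3]: 2 consistent
E/I-1 un ·: ee
E/I-2 un ·: ee
E/II-1 ? I-1×I-2: ee
E/II-2 aff ·: Ee|EE
E/II-3 un I-1×I-2: ee
E/III-1 ? II-1×II-2: ee|Ee
E/III-2 ? II-1×II-2: ee|Ee
E/III-3 aff II-1×II-2: Ee
⇒ E over [I-1,I-2,II-1,II-2,II-3,III-1,III-2,III-3]: 5 consistent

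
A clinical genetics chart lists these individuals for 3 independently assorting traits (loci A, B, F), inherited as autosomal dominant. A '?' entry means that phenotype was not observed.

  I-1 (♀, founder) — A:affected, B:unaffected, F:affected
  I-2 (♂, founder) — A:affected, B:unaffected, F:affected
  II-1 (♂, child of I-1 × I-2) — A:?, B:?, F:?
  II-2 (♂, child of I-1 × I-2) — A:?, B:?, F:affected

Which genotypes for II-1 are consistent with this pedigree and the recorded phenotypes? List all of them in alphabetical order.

A/I-1 aff ·: Aa|AA
A/I-2 aff ·: Aa|AA
A/II-1 ? I-1×I-2: aa|Aa|AA
A/II-2 ? I-1×I-2: aa|Aa|AA
⇒ A over [I-1,I-2,II-1,II-2]: 18 consistent
B/I-1 un ·: bb
B/I-2 un ·: bb
B/II-1 ? I-1×I-2: bb
B/II-2 ? I-1×I-2: bb
⇒ B over [I-1,I-2,II-1,II-2]: 1 consistent
F/I-1 aff ·: Ff|FF
F/I-2 aff ·: Ff|FF
F/II-1 ? I-1×I-2: ff|Ff|FF
F/II-2 aff I-1×I-2: Ff|FF
⇒ F over [I-1,I-2,II-1,II-2]: 15 consistent

II-1 ∈ {AA bb FF, AA bb Ff, AA bb ff, Aa bb FF, Aa bb Ff, Aa bb ff, aa bb FF, aa bb Ff, aa bb ff}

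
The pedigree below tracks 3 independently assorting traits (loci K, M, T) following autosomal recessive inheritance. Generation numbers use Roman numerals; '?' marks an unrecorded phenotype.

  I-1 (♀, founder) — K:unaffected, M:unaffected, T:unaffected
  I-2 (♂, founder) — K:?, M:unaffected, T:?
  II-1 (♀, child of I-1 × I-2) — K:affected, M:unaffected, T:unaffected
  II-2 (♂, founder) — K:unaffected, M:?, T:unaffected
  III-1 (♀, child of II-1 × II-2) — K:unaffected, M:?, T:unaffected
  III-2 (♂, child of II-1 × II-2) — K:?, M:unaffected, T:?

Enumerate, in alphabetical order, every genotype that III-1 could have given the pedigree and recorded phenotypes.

III-1 ∈ {Kk MM TT, Kk MM Tt, Kk Mm TT, Kk Mm Tt, Kk mm TT, Kk mm Tt}

K/I-1 un ·: Kk
K/I-2 ? ·: Kk|kk
K/II-1 aff I-1×I-2: kk
K/II-2 un ·: KK|Kk
K/III-1 un II-1×II-2: Kk
K/III-2 ? II-1×II-2: Kk|kk
⇒ K over [I-1,I-2,II-1,II-2,III-1,III-2]: 6 consistent
M/I-1 un ·: MM|Mm
M/I-2 un ·: MM|Mm
M/II-1 un I-1×I-2: MM|Mm
M/II-2 ? ·: MM|Mm|mm
M/III-1 ? II-1×II-2: MM|Mm|mm
M/III-2 un II-1×II-2: MM|Mm
⇒ M over [I-1,I-2,II-1,II-2,III-1,III-2]: 60 consistent
T/I-1 un ·: TT|Tt
T/I-2 ? ·: TT|Tt|tt
T/II-1 un I-1×I-2: TT|Tt
T/II-2 un ·: TT|Tt
T/III-1 un II-1×II-2: TT|Tt
T/III-2 ? II-1×II-2: TT|Tt|tt
⇒ T over [I-1,I-2,II-1,II-2,III-1,III-2]: 70 consistent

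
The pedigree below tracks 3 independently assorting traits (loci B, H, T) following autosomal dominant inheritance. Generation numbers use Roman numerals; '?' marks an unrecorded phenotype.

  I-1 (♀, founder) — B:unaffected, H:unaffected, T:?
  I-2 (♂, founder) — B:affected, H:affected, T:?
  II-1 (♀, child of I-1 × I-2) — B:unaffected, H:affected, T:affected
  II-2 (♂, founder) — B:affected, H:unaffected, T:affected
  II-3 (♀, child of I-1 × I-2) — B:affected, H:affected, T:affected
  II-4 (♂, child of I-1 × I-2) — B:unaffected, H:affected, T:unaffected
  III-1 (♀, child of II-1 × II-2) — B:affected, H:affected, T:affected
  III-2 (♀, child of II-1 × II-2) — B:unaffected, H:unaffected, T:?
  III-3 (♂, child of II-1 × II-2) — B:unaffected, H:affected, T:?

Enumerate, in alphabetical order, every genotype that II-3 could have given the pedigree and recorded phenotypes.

II-3 ∈ {Bb Hh TT, Bb Hh Tt}

B/I-1 un ·: bb
B/I-2 aff ·: Bb
B/II-1 un I-1×I-2: bb
B/II-2 aff ·: Bb
B/II-3 aff I-1×I-2: Bb
B/II-4 un I-1×I-2: bb
B/III-1 aff II-1×II-2: Bb
B/III-2 un II-1×II-2: bb
B/III-3 un II-1×II-2: bb
⇒ B over [I-1,I-2,II-1,II-2,II-3,II-4,III-1,III-2,III-3]: 1 consistent
H/I-1 un ·: hh
H/I-2 aff ·: Hh|HH
H/II-1 aff I-1×I-2: Hh
H/II-2 un ·: hh
H/II-3 aff I-1×I-2: Hh
H/II-4 aff I-1×I-2: Hh
H/III-1 aff II-1×II-2: Hh
H/III-2 un II-1×II-2: hh
H/III-3 aff II-1×II-2: Hh
⇒ H over [I-1,I-2,II-1,II-2,II-3,II-4,III-1,III-2,III-3]: 2 consistent
T/I-1 ? ·: tt|Tt
T/I-2 ? ·: tt|Tt
T/II-1 aff I-1×I-2: Tt|TT
T/II-2 aff ·: Tt|TT
T/II-3 aff I-1×I-2: Tt|TT
T/II-4 un I-1×I-2: tt
T/III-1 aff II-1×II-2: Tt|TT
T/III-2 ? II-1×II-2: tt|Tt|TT
T/III-3 ? II-1×II-2: tt|Tt|TT
⇒ T over [I-1,I-2,II-1,II-2,II-3,II-4,III-1,III-2,III-3]: 122 consistent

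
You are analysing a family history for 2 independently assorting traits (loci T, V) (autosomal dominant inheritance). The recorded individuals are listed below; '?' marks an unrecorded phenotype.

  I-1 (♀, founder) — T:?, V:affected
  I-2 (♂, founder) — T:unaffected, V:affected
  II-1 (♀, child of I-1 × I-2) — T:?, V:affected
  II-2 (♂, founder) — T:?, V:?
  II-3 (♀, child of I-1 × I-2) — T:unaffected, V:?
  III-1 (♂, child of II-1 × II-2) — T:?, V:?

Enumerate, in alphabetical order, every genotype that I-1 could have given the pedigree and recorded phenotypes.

T/I-1 ? ·: tt|Tt
T/I-2 un ·: tt
T/II-1 ? I-1×I-2: tt|Tt
T/II-2 ? ·: tt|Tt|TT
T/II-3 un I-1×I-2: tt
T/III-1 ? II-1×II-2: tt|Tt|TT
⇒ T over [I-1,I-2,II-1,II-2,II-3,III-1]: 15 consistent
V/I-1 aff ·: Vv|VV
V/I-2 aff ·: Vv|VV
V/II-1 aff I-1×I-2: Vv|VV
V/II-2 ? ·: vv|Vv|VV
V/II-3 ? I-1×I-2: vv|Vv|VV
V/III-1 ? II-1×II-2: vv|Vv|VV
⇒ V over [I-1,I-2,II-1,II-2,II-3,III-1]: 81 consistent

I-1 ∈ {Tt VV, Tt Vv, tt VV, tt Vv}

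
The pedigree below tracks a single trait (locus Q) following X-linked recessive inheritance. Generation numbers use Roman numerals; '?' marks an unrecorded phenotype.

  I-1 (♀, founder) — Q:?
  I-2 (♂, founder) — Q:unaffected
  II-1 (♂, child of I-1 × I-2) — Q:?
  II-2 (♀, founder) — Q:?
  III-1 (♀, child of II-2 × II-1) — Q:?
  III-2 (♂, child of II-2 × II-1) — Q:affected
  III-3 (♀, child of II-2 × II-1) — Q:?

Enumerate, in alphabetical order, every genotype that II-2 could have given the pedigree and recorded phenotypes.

Q/I-1 ? ·: X^QX^Q|X^QX^q|X^qX^q
Q/I-2 un ·: X^QY
Q/II-1 ? I-1×I-2: X^QY|X^qY
Q/II-2 ? ·: X^QX^q|X^qX^q
Q/III-1 ? II-2×II-1: X^QX^Q|X^QX^q|X^qX^q
Q/III-2 aff II-2×II-1: X^qY
Q/III-3 ? II-2×II-1: X^QX^Q|X^QX^q|X^qX^q
⇒ Q over [I-1,I-2,II-1,II-2,III-1,III-2,III-3]: 20 consistent

II-2 ∈ {X^QX^q, X^qX^q}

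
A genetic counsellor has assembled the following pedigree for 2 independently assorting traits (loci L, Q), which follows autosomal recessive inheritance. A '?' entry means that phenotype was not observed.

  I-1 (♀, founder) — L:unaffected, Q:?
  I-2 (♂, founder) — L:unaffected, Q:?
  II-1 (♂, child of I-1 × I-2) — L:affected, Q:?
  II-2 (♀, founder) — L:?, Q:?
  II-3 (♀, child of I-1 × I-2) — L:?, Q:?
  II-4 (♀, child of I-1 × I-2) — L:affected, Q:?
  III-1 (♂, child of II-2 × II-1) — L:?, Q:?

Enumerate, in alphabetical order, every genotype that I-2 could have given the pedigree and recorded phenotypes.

I-2 ∈ {Ll QQ, Ll Qq, Ll qq}

L/I-1 un ·: Ll
L/I-2 un ·: Ll
L/II-1 aff I-1×I-2: ll
L/II-2 ? ·: LL|Ll|ll
L/II-3 ? I-1×I-2: LL|Ll|ll
L/II-4 aff I-1×I-2: ll
L/III-1 ? II-2×II-1: Ll|ll
⇒ L over [I-1,I-2,II-1,II-2,II-3,II-4,III-1]: 12 consistent
Q/I-1 ? ·: QQ|Qq|qq
Q/I-2 ? ·: QQ|Qq|qq
Q/II-1 ? I-1×I-2: QQ|Qq|qq
Q/II-2 ? ·: QQ|Qq|qq
Q/II-3 ? I-1×I-2: QQ|Qq|qq
Q/II-4 ? I-1×I-2: QQ|Qq|qq
Q/III-1 ? II-2×II-1: QQ|Qq|qq
⇒ Q over [I-1,I-2,II-1,II-2,II-3,II-4,III-1]: 333 consistent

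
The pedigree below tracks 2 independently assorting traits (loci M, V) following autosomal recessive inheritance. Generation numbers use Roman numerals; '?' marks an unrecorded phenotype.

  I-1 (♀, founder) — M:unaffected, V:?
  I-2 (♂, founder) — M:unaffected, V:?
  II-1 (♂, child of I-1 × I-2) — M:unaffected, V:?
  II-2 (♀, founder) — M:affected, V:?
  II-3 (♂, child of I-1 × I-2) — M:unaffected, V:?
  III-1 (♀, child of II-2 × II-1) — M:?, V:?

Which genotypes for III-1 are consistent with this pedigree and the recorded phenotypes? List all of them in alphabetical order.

III-1 ∈ {Mm VV, Mm Vv, Mm vv, mm VV, mm Vv, mm vv}

M/I-1 un ·: MM|Mm
M/I-2 un ·: MM|Mm
M/II-1 un I-1×I-2: MM|Mm
M/II-2 aff ·: mm
M/II-3 un I-1×I-2: MM|Mm
M/III-1 ? II-2×II-1: Mm|mm
⇒ M over [I-1,I-2,II-1,II-2,II-3,III-1]: 19 consistent
V/I-1 ? ·: VV|Vv|vv
V/I-2 ? ·: VV|Vv|vv
V/II-1 ? I-1×I-2: VV|Vv|vv
V/II-2 ? ·: VV|Vv|vv
V/II-3 ? I-1×I-2: VV|Vv|vv
V/III-1 ? II-2×II-1: VV|Vv|vv
⇒ V over [I-1,I-2,II-1,II-2,II-3,III-1]: 155 consistent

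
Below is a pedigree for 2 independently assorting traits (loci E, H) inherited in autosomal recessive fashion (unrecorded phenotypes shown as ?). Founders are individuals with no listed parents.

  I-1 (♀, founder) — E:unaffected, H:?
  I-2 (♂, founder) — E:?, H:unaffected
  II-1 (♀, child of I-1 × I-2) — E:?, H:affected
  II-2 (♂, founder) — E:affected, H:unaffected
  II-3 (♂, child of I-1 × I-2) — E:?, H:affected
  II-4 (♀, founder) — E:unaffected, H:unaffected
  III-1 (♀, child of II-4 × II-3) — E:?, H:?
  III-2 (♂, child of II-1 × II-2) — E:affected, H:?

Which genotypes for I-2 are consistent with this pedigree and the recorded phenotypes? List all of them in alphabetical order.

I-2 ∈ {EE Hh, Ee Hh, ee Hh}

E/I-1 un ·: EE|Ee
E/I-2 ? ·: EE|Ee|ee
E/II-1 ? I-1×I-2: Ee|ee
E/II-2 aff ·: ee
E/II-3 ? I-1×I-2: EE|Ee|ee
E/II-4 un ·: EE|Ee
E/III-1 ? II-4×II-3: EE|Ee|ee
E/III-2 aff II-1×II-2: ee
⇒ E over [I-1,I-2,II-1,II-2,II-3,II-4,III-1,III-2]: 59 consistent
H/I-1 ? ·: Hh|hh
H/I-2 un ·: Hh
H/II-1 aff I-1×I-2: hh
H/II-2 un ·: HH|Hh
H/II-3 aff I-1×I-2: hh
H/II-4 un ·: HH|Hh
H/III-1 ? II-4×II-3: Hh|hh
H/III-2 ? II-1×II-2: Hh|hh
⇒ H over [I-1,I-2,II-1,II-2,II-3,II-4,III-1,III-2]: 18 consistent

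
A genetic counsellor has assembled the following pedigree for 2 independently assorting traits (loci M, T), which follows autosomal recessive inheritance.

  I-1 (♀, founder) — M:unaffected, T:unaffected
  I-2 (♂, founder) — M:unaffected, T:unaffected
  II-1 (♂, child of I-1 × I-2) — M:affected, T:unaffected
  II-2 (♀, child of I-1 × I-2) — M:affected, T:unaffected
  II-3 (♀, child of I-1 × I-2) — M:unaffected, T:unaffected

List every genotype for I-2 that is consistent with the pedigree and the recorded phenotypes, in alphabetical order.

I-2 ∈ {Mm TT, Mm Tt}

M/I-1 un ·: Mm
M/I-2 un ·: Mm
M/II-1 aff I-1×I-2: mm
M/II-2 aff I-1×I-2: mm
M/II-3 un I-1×I-2: MM|Mm
⇒ M over [I-1,I-2,II-1,II-2,II-3]: 2 consistent
T/I-1 un ·: TT|Tt
T/I-2 un ·: TT|Tt
T/II-1 un I-1×I-2: TT|Tt
T/II-2 un I-1×I-2: TT|Tt
T/II-3 un I-1×I-2: TT|Tt
⇒ T over [I-1,I-2,II-1,II-2,II-3]: 25 consistent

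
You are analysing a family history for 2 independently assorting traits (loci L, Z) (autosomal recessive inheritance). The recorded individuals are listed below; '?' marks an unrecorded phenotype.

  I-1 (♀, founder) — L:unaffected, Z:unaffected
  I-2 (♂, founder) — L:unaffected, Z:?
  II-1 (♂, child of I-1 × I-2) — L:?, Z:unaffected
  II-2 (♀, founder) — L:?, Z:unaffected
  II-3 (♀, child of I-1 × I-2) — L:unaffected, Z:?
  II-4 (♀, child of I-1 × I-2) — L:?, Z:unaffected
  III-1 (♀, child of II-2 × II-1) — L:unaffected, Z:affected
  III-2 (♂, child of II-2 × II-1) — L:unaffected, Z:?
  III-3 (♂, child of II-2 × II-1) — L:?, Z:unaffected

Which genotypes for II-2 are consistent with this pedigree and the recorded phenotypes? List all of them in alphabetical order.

L/I-1 un ·: LL|Ll
L/I-2 un ·: LL|Ll
L/II-1 ? I-1×I-2: LL|Ll|ll
L/II-2 ? ·: LL|Ll|ll
L/II-3 un I-1×I-2: LL|Ll
L/II-4 ? I-1×I-2: LL|Ll|ll
L/III-1 un II-2×II-1: LL|Ll
L/III-2 un II-2×II-1: LL|Ll
L/III-3 ? II-2×II-1: LL|Ll|ll
⇒ L over [I-1,I-2,II-1,II-2,II-3,II-4,III-1,III-2,III-3]: 476 consistent
Z/I-1 un ·: ZZ|Zz
Z/I-2 ? ·: ZZ|Zz|zz
Z/II-1 un I-1×I-2: Zz
Z/II-2 un ·: Zz
Z/II-3 ? I-1×I-2: ZZ|Zz|zz
Z/II-4 un I-1×I-2: ZZ|Zz
Z/III-1 aff II-2×II-1: zz
Z/III-2 ? II-2×II-1: ZZ|Zz|zz
Z/III-3 un II-2×II-1: ZZ|Zz
⇒ Z over [I-1,I-2,II-1,II-2,II-3,II-4,III-1,III-2,III-3]: 102 consistent

II-2 ∈ {LL Zz, Ll Zz, ll Zz}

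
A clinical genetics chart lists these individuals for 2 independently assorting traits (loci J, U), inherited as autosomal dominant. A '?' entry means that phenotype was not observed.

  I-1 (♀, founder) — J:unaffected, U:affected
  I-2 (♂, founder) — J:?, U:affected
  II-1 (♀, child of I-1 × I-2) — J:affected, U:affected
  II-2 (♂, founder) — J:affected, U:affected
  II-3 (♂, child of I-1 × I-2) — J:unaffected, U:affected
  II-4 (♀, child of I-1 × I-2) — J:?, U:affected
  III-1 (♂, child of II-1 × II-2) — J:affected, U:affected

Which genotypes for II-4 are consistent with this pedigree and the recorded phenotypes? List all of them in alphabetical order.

II-4 ∈ {Jj UU, Jj Uu, jj UU, jj Uu}

J/I-1 un ·: jj
J/I-2 ? ·: Jj
J/II-1 aff I-1×I-2: Jj
J/II-2 aff ·: Jj|JJ
J/II-3 un I-1×I-2: jj
J/II-4 ? I-1×I-2: jj|Jj
J/III-1 aff II-1×II-2: Jj|JJ
⇒ J over [I-1,I-2,II-1,II-2,II-3,II-4,III-1]: 8 consistent
U/I-1 aff ·: Uu|UU
U/I-2 aff ·: Uu|UU
U/II-1 aff I-1×I-2: Uu|UU
U/II-2 aff ·: Uu|UU
U/II-3 aff I-1×I-2: Uu|UU
U/II-4 aff I-1×I-2: Uu|UU
U/III-1 aff II-1×II-2: Uu|UU
⇒ U over [I-1,I-2,II-1,II-2,II-3,II-4,III-1]: 87 consistent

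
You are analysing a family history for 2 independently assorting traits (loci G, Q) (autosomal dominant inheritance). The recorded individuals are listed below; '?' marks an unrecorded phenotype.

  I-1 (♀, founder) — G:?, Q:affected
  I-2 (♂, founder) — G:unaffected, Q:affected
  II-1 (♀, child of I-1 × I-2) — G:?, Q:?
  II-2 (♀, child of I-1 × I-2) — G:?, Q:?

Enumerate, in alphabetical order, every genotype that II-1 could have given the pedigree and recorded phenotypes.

G/I-1 ? ·: gg|Gg|GG
G/I-2 un ·: gg
G/II-1 ? I-1×I-2: gg|Gg
G/II-2 ? I-1×I-2: gg|Gg
⇒ G over [I-1,I-2,II-1,II-2]: 6 consistent
Q/I-1 aff ·: Qq|QQ
Q/I-2 aff ·: Qq|QQ
Q/II-1 ? I-1×I-2: qq|Qq|QQ
Q/II-2 ? I-1×I-2: qq|Qq|QQ
⇒ Q over [I-1,I-2,II-1,II-2]: 18 consistent

II-1 ∈ {Gg QQ, Gg Qq, Gg qq, gg QQ, gg Qq, gg qq}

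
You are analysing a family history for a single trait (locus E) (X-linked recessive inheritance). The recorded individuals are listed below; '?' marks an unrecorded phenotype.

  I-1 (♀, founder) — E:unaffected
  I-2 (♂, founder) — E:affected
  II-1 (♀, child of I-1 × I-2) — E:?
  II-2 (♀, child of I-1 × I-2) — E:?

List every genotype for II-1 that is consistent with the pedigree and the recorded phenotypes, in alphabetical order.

E/I-1 un ·: X^EX^E|X^EX^e
E/I-2 aff ·: X^eY
E/II-1 ? I-1×I-2: X^EX^e|X^eX^e
E/II-2 ? I-1×I-2: X^EX^e|X^eX^e
⇒ E over [I-1,I-2,II-1,II-2]: 5 consistent

II-1 ∈ {X^EX^e, X^eX^e}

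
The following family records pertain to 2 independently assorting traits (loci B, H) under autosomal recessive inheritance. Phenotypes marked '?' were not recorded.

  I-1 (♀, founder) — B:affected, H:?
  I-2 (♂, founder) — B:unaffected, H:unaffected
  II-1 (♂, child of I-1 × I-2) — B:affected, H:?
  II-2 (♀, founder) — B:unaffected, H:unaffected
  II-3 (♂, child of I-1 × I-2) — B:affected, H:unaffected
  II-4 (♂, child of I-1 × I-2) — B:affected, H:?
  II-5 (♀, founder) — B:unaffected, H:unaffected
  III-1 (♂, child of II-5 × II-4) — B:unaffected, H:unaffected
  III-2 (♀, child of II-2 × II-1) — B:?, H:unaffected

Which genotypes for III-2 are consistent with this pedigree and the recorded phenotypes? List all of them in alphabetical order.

III-2 ∈ {Bb HH, Bb Hh, bb HH, bb Hh}

B/I-1 aff ·: bb
B/I-2 un ·: Bb
B/II-1 aff I-1×I-2: bb
B/II-2 un ·: BB|Bb
B/II-3 aff I-1×I-2: bb
B/II-4 aff I-1×I-2: bb
B/II-5 un ·: BB|Bb
B/III-1 un II-5×II-4: Bb
B/III-2 ? II-2×II-1: Bb|bb
⇒ B over [I-1,I-2,II-1,II-2,II-3,II-4,II-5,III-1,III-2]: 6 consistent
H/I-1 ? ·: HH|Hh|hh
H/I-2 un ·: HH|Hh
H/II-1 ? I-1×I-2: HH|Hh|hh
H/II-2 un ·: HH|Hh
H/II-3 un I-1×I-2: HH|Hh
H/II-4 ? I-1×I-2: HH|Hh|hh
H/II-5 un ·: HH|Hh
H/III-1 un II-5×II-4: HH|Hh
H/III-2 un II-2×II-1: HH|Hh
⇒ H over [I-1,I-2,II-1,II-2,II-3,II-4,II-5,III-1,III-2]: 419 consistent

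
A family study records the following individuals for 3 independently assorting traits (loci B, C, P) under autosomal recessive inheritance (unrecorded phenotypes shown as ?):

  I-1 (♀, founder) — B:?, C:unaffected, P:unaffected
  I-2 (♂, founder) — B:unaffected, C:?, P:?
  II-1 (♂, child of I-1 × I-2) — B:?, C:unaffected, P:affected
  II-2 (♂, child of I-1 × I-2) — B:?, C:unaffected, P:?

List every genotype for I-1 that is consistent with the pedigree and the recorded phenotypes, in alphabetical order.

I-1 ∈ {BB CC Pp, BB Cc Pp, Bb CC Pp, Bb Cc Pp, bb CC Pp, bb Cc Pp}

B/I-1 ? ·: BB|Bb|bb
B/I-2 un ·: BB|Bb
B/II-1 ? I-1×I-2: BB|Bb|bb
B/II-2 ? I-1×I-2: BB|Bb|bb
⇒ B over [I-1,I-2,II-1,II-2]: 23 consistent
C/I-1 un ·: CC|Cc
C/I-2 ? ·: CC|Cc|cc
C/II-1 un I-1×I-2: CC|Cc
C/II-2 un I-1×I-2: CC|Cc
⇒ C over [I-1,I-2,II-1,II-2]: 15 consistent
P/I-1 un ·: Pp
P/I-2 ? ·: Pp|pp
P/II-1 aff I-1×I-2: pp
P/II-2 ? I-1×I-2: PP|Pp|pp
⇒ P over [I-1,I-2,II-1,II-2]: 5 consistent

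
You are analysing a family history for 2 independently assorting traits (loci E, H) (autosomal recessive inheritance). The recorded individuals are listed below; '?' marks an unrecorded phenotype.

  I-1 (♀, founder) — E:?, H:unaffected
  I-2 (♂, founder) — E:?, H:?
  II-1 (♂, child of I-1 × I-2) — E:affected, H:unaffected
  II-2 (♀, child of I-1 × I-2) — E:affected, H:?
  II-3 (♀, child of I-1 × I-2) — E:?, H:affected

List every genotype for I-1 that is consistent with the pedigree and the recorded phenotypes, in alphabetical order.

E/I-1 ? ·: Ee|ee
E/I-2 ? ·: Ee|ee
E/II-1 aff I-1×I-2: ee
E/II-2 aff I-1×I-2: ee
E/II-3 ? I-1×I-2: EE|Ee|ee
⇒ E over [I-1,I-2,II-1,II-2,II-3]: 8 consistent
H/I-1 un ·: Hh
H/I-2 ? ·: Hh|hh
H/II-1 un I-1×I-2: HH|Hh
H/II-2 ? I-1×I-2: HH|Hh|hh
H/II-3 aff I-1×I-2: hh
⇒ H over [I-1,I-2,II-1,II-2,II-3]: 8 consistent

I-1 ∈ {Ee Hh, ee Hh}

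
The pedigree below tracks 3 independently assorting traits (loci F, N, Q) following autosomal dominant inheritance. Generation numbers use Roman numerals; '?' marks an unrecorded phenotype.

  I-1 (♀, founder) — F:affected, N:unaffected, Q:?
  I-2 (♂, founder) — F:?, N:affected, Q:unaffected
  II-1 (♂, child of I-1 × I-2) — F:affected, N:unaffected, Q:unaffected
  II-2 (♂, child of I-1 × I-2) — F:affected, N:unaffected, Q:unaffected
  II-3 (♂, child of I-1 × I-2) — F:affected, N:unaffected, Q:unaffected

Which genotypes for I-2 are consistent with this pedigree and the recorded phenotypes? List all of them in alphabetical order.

F/I-1 aff ·: Ff|FF
F/I-2 ? ·: ff|Ff|FF
F/II-1 aff I-1×I-2: Ff|FF
F/II-2 aff I-1×I-2: Ff|FF
F/II-3 aff I-1×I-2: Ff|FF
⇒ F over [I-1,I-2,II-1,II-2,II-3]: 27 consistent
N/I-1 un ·: nn
N/I-2 aff ·: Nn
N/II-1 un I-1×I-2: nn
N/II-2 un I-1×I-2: nn
N/II-3 un I-1×I-2: nn
⇒ N over [I-1,I-2,II-1,II-2,II-3]: 1 consistent
Q/I-1 ? ·: qq|Qq
Q/I-2 un ·: qq
Q/II-1 un I-1×I-2: qq
Q/II-2 un I-1×I-2: qq
Q/II-3 un I-1×I-2: qq
⇒ Q over [I-1,I-2,II-1,II-2,II-3]: 2 consistent

I-2 ∈ {FF Nn qq, Ff Nn qq, ff Nn qq}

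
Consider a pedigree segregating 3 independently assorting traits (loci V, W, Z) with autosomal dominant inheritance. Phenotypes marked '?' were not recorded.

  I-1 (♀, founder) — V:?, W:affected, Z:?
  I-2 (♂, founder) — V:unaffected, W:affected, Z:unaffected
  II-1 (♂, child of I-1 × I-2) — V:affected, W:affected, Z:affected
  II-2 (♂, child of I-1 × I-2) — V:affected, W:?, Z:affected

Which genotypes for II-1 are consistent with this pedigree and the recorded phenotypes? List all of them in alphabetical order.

V/I-1 ? ·: Vv|VV
V/I-2 un ·: vv
V/II-1 aff I-1×I-2: Vv
V/II-2 aff I-1×I-2: Vv
⇒ V over [I-1,I-2,II-1,II-2]: 2 consistent
W/I-1 aff ·: Ww|WW
W/I-2 aff ·: Ww|WW
W/II-1 aff I-1×I-2: Ww|WW
W/II-2 ? I-1×I-2: ww|Ww|WW
⇒ W over [I-1,I-2,II-1,II-2]: 15 consistent
Z/I-1 ? ·: Zz|ZZ
Z/I-2 un ·: zz
Z/II-1 aff I-1×I-2: Zz
Z/II-2 aff I-1×I-2: Zz
⇒ Z over [I-1,I-2,II-1,II-2]: 2 consistent

II-1 ∈ {Vv WW Zz, Vv Ww Zz}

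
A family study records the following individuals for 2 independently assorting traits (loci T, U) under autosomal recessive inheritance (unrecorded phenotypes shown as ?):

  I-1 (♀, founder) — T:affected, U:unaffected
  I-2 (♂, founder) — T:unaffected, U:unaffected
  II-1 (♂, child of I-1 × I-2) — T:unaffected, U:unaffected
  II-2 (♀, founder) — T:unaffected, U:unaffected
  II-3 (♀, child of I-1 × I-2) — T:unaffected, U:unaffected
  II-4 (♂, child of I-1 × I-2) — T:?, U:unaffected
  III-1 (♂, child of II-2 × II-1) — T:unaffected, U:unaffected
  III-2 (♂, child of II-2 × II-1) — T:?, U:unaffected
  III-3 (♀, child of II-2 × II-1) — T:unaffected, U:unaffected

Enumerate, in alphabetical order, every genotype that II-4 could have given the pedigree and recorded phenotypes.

II-4 ∈ {Tt UU, Tt Uu, tt UU, tt Uu}

T/I-1 aff ·: tt
T/I-2 un ·: TT|Tt
T/II-1 un I-1×I-2: Tt
T/II-2 un ·: TT|Tt
T/II-3 un I-1×I-2: Tt
T/II-4 ? I-1×I-2: Tt|tt
T/III-1 un II-2×II-1: TT|Tt
T/III-2 ? II-2×II-1: TT|Tt|tt
T/III-3 un II-2×II-1: TT|Tt
⇒ T over [I-1,I-2,II-1,II-2,II-3,II-4,III-1,III-2,III-3]: 60 consistent
U/I-1 un ·: UU|Uu
U/I-2 un ·: UU|Uu
U/II-1 un I-1×I-2: UU|Uu
U/II-2 un ·: UU|Uu
U/II-3 un I-1×I-2: UU|Uu
U/II-4 un I-1×I-2: UU|Uu
U/III-1 un II-2×II-1: UU|Uu
U/III-2 un II-2×II-1: UU|Uu
U/III-3 un II-2×II-1: UU|Uu
⇒ U over [I-1,I-2,II-1,II-2,II-3,II-4,III-1,III-2,III-3]: 309 consistent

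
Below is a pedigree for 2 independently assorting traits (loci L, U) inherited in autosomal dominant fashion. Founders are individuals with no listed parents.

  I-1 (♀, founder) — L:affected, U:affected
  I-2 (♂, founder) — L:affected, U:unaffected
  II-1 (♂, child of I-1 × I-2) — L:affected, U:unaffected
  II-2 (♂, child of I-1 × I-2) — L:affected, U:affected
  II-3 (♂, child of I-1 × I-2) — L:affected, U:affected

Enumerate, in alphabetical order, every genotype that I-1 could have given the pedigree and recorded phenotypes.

I-1 ∈ {LL Uu, Ll Uu}

L/I-1 aff ·: Ll|LL
L/I-2 aff ·: Ll|LL
L/II-1 aff I-1×I-2: Ll|LL
L/II-2 aff I-1×I-2: Ll|LL
L/II-3 aff I-1×I-2: Ll|LL
⇒ L over [I-1,I-2,II-1,II-2,II-3]: 25 consistent
U/I-1 aff ·: Uu
U/I-2 un ·: uu
U/II-1 un I-1×I-2: uu
U/II-2 aff I-1×I-2: Uu
U/II-3 aff I-1×I-2: Uu
⇒ U over [I-1,I-2,II-1,II-2,II-3]: 1 consistent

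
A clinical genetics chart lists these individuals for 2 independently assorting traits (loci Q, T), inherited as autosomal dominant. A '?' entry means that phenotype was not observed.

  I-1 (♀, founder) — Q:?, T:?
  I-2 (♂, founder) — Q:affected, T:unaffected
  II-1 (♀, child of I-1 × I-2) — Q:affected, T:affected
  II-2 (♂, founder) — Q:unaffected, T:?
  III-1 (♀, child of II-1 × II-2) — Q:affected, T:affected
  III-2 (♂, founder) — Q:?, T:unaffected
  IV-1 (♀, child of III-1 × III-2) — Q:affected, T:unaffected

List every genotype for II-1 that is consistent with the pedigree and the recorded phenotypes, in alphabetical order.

II-1 ∈ {QQ Tt, Qq Tt}

Q/I-1 ? ·: qq|Qq|QQ
Q/I-2 aff ·: Qq|QQ
Q/II-1 aff I-1×I-2: Qq|QQ
Q/II-2 un ·: qq
Q/III-1 aff II-1×II-2: Qq
Q/III-2 ? ·: qq|Qq|QQ
Q/IV-1 aff III-1×III-2: Qq|QQ
⇒ Q over [I-1,I-2,II-1,II-2,III-1,III-2,IV-1]: 45 consistent
T/I-1 ? ·: Tt|TT
T/I-2 un ·: tt
T/II-1 aff I-1×I-2: Tt
T/II-2 ? ·: tt|Tt|TT
T/III-1 aff II-1×II-2: Tt
T/III-2 un ·: tt
T/IV-1 un III-1×III-2: tt
⇒ T over [I-1,I-2,II-1,II-2,III-1,III-2,IV-1]: 6 consistent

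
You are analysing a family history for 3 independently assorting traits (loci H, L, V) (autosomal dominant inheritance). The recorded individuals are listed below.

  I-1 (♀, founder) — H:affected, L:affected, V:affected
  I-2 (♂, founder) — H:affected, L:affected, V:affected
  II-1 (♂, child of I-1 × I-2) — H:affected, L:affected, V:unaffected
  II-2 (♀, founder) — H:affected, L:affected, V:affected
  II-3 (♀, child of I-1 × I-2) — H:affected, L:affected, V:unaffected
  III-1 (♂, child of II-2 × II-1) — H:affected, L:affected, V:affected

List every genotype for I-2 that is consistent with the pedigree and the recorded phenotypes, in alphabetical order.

H/I-1 aff ·: Hh|HH
H/I-2 aff ·: Hh|HH
H/II-1 aff I-1×I-2: Hh|HH
H/II-2 aff ·: Hh|HH
H/II-3 aff I-1×I-2: Hh|HH
H/III-1 aff II-2×II-1: Hh|HH
⇒ H over [I-1,I-2,II-1,II-2,II-3,III-1]: 45 consistent
L/I-1 aff ·: Ll|LL
L/I-2 aff ·: Ll|LL
L/II-1 aff I-1×I-2: Ll|LL
L/II-2 aff ·: Ll|LL
L/II-3 aff I-1×I-2: Ll|LL
L/III-1 aff II-2×II-1: Ll|LL
⇒ L over [I-1,I-2,II-1,II-2,II-3,III-1]: 45 consistent
V/I-1 aff ·: Vv
V/I-2 aff ·: Vv
V/II-1 un I-1×I-2: vv
V/II-2 aff ·: Vv|VV
V/II-3 un I-1×I-2: vv
V/III-1 aff II-2×II-1: Vv
⇒ V over [I-1,I-2,II-1,II-2,II-3,III-1]: 2 consistent

I-2 ∈ {HH LL Vv, HH Ll Vv, Hh LL Vv, Hh Ll Vv}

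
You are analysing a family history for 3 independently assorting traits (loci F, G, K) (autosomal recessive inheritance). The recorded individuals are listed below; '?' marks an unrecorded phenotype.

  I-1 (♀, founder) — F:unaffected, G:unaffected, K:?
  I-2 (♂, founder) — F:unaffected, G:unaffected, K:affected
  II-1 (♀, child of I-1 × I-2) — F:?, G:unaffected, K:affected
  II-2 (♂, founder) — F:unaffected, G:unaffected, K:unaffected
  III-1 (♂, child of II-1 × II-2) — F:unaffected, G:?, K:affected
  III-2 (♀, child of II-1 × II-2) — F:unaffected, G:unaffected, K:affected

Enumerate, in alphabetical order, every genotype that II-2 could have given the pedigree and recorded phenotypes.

II-2 ∈ {FF GG Kk, FF Gg Kk, Ff GG Kk, Ff Gg Kk}

F/I-1 un ·: FF|Ff
F/I-2 un ·: FF|Ff
F/II-1 ? I-1×I-2: FF|Ff|ff
F/II-2 un ·: FF|Ff
F/III-1 un II-1×II-2: FF|Ff
F/III-2 un II-1×II-2: FF|Ff
⇒ F over [I-1,I-2,II-1,II-2,III-1,III-2]: 46 consistent
G/I-1 un ·: GG|Gg
G/I-2 un ·: GG|Gg
G/II-1 un I-1×I-2: GG|Gg
G/II-2 un ·: GG|Gg
G/III-1 ? II-1×II-2: GG|Gg|gg
G/III-2 un II-1×II-2: GG|Gg
⇒ G over [I-1,I-2,II-1,II-2,III-1,III-2]: 50 consistent
K/I-1 ? ·: Kk|kk
K/I-2 aff ·: kk
K/II-1 aff I-1×I-2: kk
K/II-2 un ·: Kk
K/III-1 aff II-1×II-2: kk
K/III-2 aff II-1×II-2: kk
⇒ K over [I-1,I-2,II-1,II-2,III-1,III-2]: 2 consistent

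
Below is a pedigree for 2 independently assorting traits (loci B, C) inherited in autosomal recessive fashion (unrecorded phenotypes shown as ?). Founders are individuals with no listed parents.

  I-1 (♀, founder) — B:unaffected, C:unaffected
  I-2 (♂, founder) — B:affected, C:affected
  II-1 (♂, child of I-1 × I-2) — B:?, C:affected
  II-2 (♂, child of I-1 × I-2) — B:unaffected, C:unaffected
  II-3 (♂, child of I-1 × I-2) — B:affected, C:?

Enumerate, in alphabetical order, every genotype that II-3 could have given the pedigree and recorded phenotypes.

B/I-1 un ·: Bb
B/I-2 aff ·: bb
B/II-1 ? I-1×I-2: Bb|bb
B/II-2 un I-1×I-2: Bb
B/II-3 aff I-1×I-2: bb
⇒ B over [I-1,I-2,II-1,II-2,II-3]: 2 consistent
C/I-1 un ·: Cc
C/I-2 aff ·: cc
C/II-1 aff I-1×I-2: cc
C/II-2 un I-1×I-2: Cc
C/II-3 ? I-1×I-2: Cc|cc
⇒ C over [I-1,I-2,II-1,II-2,II-3]: 2 consistent

II-3 ∈ {bb Cc, bb cc}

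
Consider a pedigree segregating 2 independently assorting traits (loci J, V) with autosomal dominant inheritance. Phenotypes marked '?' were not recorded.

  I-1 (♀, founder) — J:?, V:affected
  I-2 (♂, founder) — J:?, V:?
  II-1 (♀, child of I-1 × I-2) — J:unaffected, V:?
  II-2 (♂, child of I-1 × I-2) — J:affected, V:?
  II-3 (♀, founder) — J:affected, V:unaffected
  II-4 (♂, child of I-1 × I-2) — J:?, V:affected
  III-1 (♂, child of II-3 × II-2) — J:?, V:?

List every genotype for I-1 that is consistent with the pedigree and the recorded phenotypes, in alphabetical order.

I-1 ∈ {Jj VV, Jj Vv, jj VV, jj Vv}

J/I-1 ? ·: jj|Jj
J/I-2 ? ·: jj|Jj
J/II-1 un I-1×I-2: jj
J/II-2 aff I-1×I-2: Jj|JJ
J/II-3 aff ·: Jj|JJ
J/II-4 ? I-1×I-2: jj|Jj|JJ
J/III-1 ? II-3×II-2: jj|Jj|JJ
⇒ J over [I-1,I-2,II-1,II-2,II-3,II-4,III-1]: 44 consistent
V/I-1 aff ·: Vv|VV
V/I-2 ? ·: vv|Vv|VV
V/II-1 ? I-1×I-2: vv|Vv|VV
V/II-2 ? I-1×I-2: vv|Vv|VV
V/II-3 un ·: vv
V/II-4 aff I-1×I-2: Vv|VV
V/III-1 ? II-3×II-2: vv|Vv
⇒ V over [I-1,I-2,II-1,II-2,II-3,II-4,III-1]: 57 consistent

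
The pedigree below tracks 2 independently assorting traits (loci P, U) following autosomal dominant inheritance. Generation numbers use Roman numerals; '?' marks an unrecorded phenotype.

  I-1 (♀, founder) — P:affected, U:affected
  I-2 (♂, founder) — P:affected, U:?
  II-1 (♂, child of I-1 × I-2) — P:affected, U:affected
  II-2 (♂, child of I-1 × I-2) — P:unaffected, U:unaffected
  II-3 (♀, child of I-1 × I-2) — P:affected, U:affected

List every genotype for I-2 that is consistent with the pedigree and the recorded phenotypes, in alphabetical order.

P/I-1 aff ·: Pp
P/I-2 aff ·: Pp
P/II-1 aff I-1×I-2: Pp|PP
P/II-2 un I-1×I-2: pp
P/II-3 aff I-1×I-2: Pp|PP
⇒ P over [I-1,I-2,II-1,II-2,II-3]: 4 consistent
U/I-1 aff ·: Uu
U/I-2 ? ·: uu|Uu
U/II-1 aff I-1×I-2: Uu|UU
U/II-2 un I-1×I-2: uu
U/II-3 aff I-1×I-2: Uu|UU
⇒ U over [I-1,I-2,II-1,II-2,II-3]: 5 consistent

I-2 ∈ {Pp Uu, Pp uu}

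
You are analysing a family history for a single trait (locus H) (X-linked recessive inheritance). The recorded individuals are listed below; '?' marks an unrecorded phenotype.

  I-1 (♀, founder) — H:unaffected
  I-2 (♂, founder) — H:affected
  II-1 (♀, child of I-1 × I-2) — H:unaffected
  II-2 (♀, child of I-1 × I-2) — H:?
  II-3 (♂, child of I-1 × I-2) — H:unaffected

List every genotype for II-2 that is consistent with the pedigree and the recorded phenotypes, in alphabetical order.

H/I-1 un ·: X^HX^H|X^HX^h
H/I-2 aff ·: X^hY
H/II-1 un I-1×I-2: X^HX^h
H/II-2 ? I-1×I-2: X^HX^h|X^hX^h
H/II-3 un I-1×I-2: X^HY
⇒ H over [I-1,I-2,II-1,II-2,II-3]: 3 consistent

II-2 ∈ {X^HX^h, X^hX^h}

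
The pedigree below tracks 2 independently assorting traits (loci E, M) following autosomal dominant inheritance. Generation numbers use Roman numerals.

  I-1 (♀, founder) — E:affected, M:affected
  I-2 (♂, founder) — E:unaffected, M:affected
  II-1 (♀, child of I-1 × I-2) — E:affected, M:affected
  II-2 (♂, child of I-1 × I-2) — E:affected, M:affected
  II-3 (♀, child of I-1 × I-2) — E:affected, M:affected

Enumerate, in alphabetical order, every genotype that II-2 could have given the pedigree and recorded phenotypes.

E/I-1 aff ·: Ee|EE
E/I-2 un ·: ee
E/II-1 aff I-1×I-2: Ee
E/II-2 aff I-1×I-2: Ee
E/II-3 aff I-1×I-2: Ee
⇒ E over [I-1,I-2,II-1,II-2,II-3]: 2 consistent
M/I-1 aff ·: Mm|MM
M/I-2 aff ·: Mm|MM
M/II-1 aff I-1×I-2: Mm|MM
M/II-2 aff I-1×I-2: Mm|MM
M/II-3 aff I-1×I-2: Mm|MM
⇒ M over [I-1,I-2,II-1,II-2,II-3]: 25 consistent

II-2 ∈ {Ee MM, Ee Mm}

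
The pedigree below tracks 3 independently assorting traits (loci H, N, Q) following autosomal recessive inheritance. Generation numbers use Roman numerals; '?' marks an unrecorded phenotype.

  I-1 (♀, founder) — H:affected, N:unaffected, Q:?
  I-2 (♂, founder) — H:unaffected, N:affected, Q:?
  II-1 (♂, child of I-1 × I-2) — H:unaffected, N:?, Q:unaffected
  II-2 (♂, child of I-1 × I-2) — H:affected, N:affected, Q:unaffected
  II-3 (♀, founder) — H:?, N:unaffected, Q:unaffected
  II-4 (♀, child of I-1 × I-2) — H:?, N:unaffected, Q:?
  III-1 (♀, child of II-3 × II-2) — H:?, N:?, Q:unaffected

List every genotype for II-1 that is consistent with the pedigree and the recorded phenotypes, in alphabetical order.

H/I-1 aff ·: hh
H/I-2 un ·: Hh
H/II-1 un I-1×I-2: Hh
H/II-2 aff I-1×I-2: hh
H/II-3 ? ·: HH|Hh|hh
H/II-4 ? I-1×I-2: Hh|hh
H/III-1 ? II-3×II-2: Hh|hh
⇒ H over [I-1,I-2,II-1,II-2,II-3,II-4,III-1]: 8 consistent
N/I-1 un ·: Nn
N/I-2 aff ·: nn
N/II-1 ? I-1×I-2: Nn|nn
N/II-2 aff I-1×I-2: nn
N/II-3 un ·: NN|Nn
N/II-4 un I-1×I-2: Nn
N/III-1 ? II-3×II-2: Nn|nn
⇒ N over [I-1,I-2,II-1,II-2,II-3,II-4,III-1]: 6 consistent
Q/I-1 ? ·: QQ|Qq|qq
Q/I-2 ? ·: QQ|Qq|qq
Q/II-1 un I-1×I-2: QQ|Qq
Q/II-2 un I-1×I-2: QQ|Qq
Q/II-3 un ·: QQ|Qq
Q/II-4 ? I-1×I-2: QQ|Qq|qq
Q/III-1 un II-3×II-2: QQ|Qq
⇒ Q over [I-1,I-2,II-1,II-2,II-3,II-4,III-1]: 125 consistent

II-1 ∈ {Hh Nn QQ, Hh Nn Qq, Hh nn QQ, Hh nn Qq}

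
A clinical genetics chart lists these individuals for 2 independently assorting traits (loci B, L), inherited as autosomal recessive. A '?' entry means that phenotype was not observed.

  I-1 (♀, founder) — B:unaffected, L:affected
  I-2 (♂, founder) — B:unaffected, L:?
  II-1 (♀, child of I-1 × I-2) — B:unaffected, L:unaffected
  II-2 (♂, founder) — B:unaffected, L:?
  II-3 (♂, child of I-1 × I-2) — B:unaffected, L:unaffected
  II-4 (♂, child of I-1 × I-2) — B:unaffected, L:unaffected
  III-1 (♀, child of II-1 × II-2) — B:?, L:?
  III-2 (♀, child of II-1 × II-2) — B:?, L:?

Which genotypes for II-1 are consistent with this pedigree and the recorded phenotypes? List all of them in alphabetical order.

II-1 ∈ {BB Ll, Bb Ll}

B/I-1 un ·: BB|Bb
B/I-2 un ·: BB|Bb
B/II-1 un I-1×I-2: BB|Bb
B/II-2 un ·: BB|Bb
B/II-3 un I-1×I-2: BB|Bb
B/II-4 un I-1×I-2: BB|Bb
B/III-1 ? II-1×II-2: BB|Bb|bb
B/III-2 ? II-1×II-2: BB|Bb|bb
⇒ B over [I-1,I-2,II-1,II-2,II-3,II-4,III-1,III-2]: 221 consistent
L/I-1 aff ·: ll
L/I-2 ? ·: LL|Ll
L/II-1 un I-1×I-2: Ll
L/II-2 ? ·: LL|Ll|ll
L/II-3 un I-1×I-2: Ll
L/II-4 un I-1×I-2: Ll
L/III-1 ? II-1×II-2: LL|Ll|ll
L/III-2 ? II-1×II-2: LL|Ll|ll
⇒ L over [I-1,I-2,II-1,II-2,II-3,II-4,III-1,III-2]: 34 consistent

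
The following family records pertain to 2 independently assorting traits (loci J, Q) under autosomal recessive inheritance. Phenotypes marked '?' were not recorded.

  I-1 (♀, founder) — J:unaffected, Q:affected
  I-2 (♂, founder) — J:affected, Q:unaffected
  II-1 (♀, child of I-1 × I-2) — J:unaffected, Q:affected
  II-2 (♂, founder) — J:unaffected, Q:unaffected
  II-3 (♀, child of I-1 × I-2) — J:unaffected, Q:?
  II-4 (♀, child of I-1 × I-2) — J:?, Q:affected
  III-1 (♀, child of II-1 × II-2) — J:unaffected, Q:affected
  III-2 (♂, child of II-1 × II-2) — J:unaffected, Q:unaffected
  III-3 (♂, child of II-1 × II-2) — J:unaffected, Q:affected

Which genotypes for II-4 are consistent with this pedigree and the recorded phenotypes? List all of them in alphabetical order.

II-4 ∈ {Jj qq, jj qq}

J/I-1 un ·: JJ|Jj
J/I-2 aff ·: jj
J/II-1 un I-1×I-2: Jj
J/II-2 un ·: JJ|Jj
J/II-3 un I-1×I-2: Jj
J/II-4 ? I-1×I-2: Jj|jj
J/III-1 un II-1×II-2: JJ|Jj
J/III-2 un II-1×II-2: JJ|Jj
J/III-3 un II-1×II-2: JJ|Jj
⇒ J over [I-1,I-2,II-1,II-2,II-3,II-4,III-1,III-2,III-3]: 48 consistent
Q/I-1 aff ·: qq
Q/I-2 un ·: Qq
Q/II-1 aff I-1×I-2: qq
Q/II-2 un ·: Qq
Q/II-3 ? I-1×I-2: Qq|qq
Q/II-4 aff I-1×I-2: qq
Q/III-1 aff II-1×II-2: qq
Q/III-2 un II-1×II-2: Qq
Q/III-3 aff II-1×II-2: qq
⇒ Q over [I-1,I-2,II-1,II-2,II-3,II-4,III-1,III-2,III-3]: 2 consistent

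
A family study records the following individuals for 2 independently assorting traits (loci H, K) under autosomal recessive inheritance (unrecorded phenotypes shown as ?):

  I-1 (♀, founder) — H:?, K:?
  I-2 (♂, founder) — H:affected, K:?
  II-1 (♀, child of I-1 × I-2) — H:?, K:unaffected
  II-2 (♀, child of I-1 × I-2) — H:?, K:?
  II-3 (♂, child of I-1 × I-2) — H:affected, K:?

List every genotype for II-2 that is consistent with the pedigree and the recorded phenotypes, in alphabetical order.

H/I-1 ? ·: Hh|hh
H/I-2 aff ·: hh
H/II-1 ? I-1×I-2: Hh|hh
H/II-2 ? I-1×I-2: Hh|hh
H/II-3 aff I-1×I-2: hh
⇒ H over [I-1,I-2,II-1,II-2,II-3]: 5 consistent
K/I-1 ? ·: KK|Kk|kk
K/I-2 ? ·: KK|Kk|kk
K/II-1 un I-1×I-2: KK|Kk
K/II-2 ? I-1×I-2: KK|Kk|kk
K/II-3 ? I-1×I-2: KK|Kk|kk
⇒ K over [I-1,I-2,II-1,II-2,II-3]: 45 consistent

II-2 ∈ {Hh KK, Hh Kk, Hh kk, hh KK, hh Kk, hh kk}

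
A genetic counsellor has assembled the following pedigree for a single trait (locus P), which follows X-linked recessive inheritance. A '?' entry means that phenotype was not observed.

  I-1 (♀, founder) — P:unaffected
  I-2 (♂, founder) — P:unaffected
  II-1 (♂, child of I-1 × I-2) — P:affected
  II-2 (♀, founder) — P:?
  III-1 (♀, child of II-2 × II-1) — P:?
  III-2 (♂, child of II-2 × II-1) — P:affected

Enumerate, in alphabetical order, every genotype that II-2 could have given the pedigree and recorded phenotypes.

II-2 ∈ {X^PX^p, X^pX^p}

P/I-1 un ·: X^PX^p
P/I-2 un ·: X^PY
P/II-1 aff I-1×I-2: X^pY
P/II-2 ? ·: X^PX^p|X^pX^p
P/III-1 ? II-2×II-1: X^PX^p|X^pX^p
P/III-2 aff II-2×II-1: X^pY
⇒ P over [I-1,I-2,II-1,II-2,III-1,III-2]: 3 consistent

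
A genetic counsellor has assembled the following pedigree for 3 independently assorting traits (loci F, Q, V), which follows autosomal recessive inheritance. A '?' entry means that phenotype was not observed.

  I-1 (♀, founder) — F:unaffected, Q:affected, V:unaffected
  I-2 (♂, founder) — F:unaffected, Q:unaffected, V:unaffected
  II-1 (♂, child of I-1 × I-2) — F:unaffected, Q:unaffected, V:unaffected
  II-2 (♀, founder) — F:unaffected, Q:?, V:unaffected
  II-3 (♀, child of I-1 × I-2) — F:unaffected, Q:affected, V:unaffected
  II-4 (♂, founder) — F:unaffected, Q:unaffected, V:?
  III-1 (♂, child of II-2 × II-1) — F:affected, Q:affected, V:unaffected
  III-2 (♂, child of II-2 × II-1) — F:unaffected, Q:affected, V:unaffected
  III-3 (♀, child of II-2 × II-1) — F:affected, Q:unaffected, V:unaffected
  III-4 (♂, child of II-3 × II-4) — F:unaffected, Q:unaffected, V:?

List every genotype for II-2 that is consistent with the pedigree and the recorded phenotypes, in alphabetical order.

II-2 ∈ {Ff Qq VV, Ff Qq Vv, Ff qq VV, Ff qq Vv}

F/I-1 un ·: FF|Ff
F/I-2 un ·: FF|Ff
F/II-1 un I-1×I-2: Ff
F/II-2 un ·: Ff
F/II-3 un I-1×I-2: FF|Ff
F/II-4 un ·: FF|Ff
F/III-1 aff II-2×II-1: ff
F/III-2 un II-2×II-1: FF|Ff
F/III-3 aff II-2×II-1: ff
F/III-4 un II-3×II-4: FF|Ff
⇒ F over [I-1,I-2,II-1,II-2,II-3,II-4,III-1,III-2,III-3,III-4]: 42 consistent
Q/I-1 aff ·: qq
Q/I-2 un ·: Qq
Q/II-1 un I-1×I-2: Qq
Q/II-2 ? ·: Qq|qq
Q/II-3 aff I-1×I-2: qq
Q/II-4 un ·: QQ|Qq
Q/III-1 aff II-2×II-1: qq
Q/III-2 aff II-2×II-1: qq
Q/III-3 un II-2×II-1: QQ|Qq
Q/III-4 un II-3×II-4: Qq
⇒ Q over [I-1,I-2,II-1,II-2,II-3,II-4,III-1,III-2,III-3,III-4]: 6 consistent
V/I-1 un ·: VV|Vv
V/I-2 un ·: VV|Vv
V/II-1 un I-1×I-2: VV|Vv
V/II-2 un ·: VV|Vv
V/II-3 un I-1×I-2: VV|Vv
V/II-4 ? ·: VV|Vv|vv
V/III-1 un II-2×II-1: VV|Vv
V/III-2 un II-2×II-1: VV|Vv
V/III-3 un II-2×II-1: VV|Vv
V/III-4 ? II-3×II-4: VV|Vv|vv
⇒ V over [I-1,I-2,II-1,II-2,II-3,II-4,III-1,III-2,III-3,III-4]: 861 consistent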